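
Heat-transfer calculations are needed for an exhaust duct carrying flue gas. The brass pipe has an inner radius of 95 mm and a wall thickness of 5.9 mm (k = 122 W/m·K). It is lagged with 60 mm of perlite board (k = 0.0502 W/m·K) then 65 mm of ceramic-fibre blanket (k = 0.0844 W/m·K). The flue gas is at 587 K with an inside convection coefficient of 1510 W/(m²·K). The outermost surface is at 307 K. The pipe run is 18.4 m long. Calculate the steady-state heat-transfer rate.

Radial resistances (cylindrical: R_cond = ln(r_o/r_i)/(2πkL), R_conv = 1/(h·2πrL)):
R_inner film = 1/(h_i·2πr₁L) = 1/(1510×2π×0.095×18.4) = 6.03×10^-5 K/W
R_brass pipe wall = ln(100.9/95)/(2π×122×18.4) = 4.272×10^-6 K/W
R_perlite board = ln(160.9/100.9)/(2π×0.0502×18.4) = 0.08041 K/W
R_ceramic-fibre blanket = ln(225.9/160.9)/(2π×0.0844×18.4) = 0.03477 K/W
R_total = 0.1152 K/W
Q = ΔT/R_total = 280/0.1152

Q ≈ 2430 W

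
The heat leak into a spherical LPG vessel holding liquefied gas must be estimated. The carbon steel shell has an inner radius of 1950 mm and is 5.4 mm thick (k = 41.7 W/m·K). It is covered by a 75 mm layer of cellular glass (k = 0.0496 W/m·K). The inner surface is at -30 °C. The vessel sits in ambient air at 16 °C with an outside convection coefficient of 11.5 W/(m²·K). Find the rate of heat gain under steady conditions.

Q ≈ 1440 W

For a spherical shell R = (1/r₁ − 1/r₂)/(4πk); film R = 1/(h·4πr²). In series:
R_carbon steel shell = (1/1.95 − 1/1.9554)/(4π×41.7) = 2.703×10^-6 K/W
R_cellular glass = (1/1.9554 − 1/2.0304)/(4π×0.0496) = 0.03031 K/W
R_outer film = 1/(h·4πr_o²) = 1/(11.5×4π×2.0304²) = 0.001679 K/W
R_total = 0.03199 K/W
Q = ΔT/R_total = 46/0.03199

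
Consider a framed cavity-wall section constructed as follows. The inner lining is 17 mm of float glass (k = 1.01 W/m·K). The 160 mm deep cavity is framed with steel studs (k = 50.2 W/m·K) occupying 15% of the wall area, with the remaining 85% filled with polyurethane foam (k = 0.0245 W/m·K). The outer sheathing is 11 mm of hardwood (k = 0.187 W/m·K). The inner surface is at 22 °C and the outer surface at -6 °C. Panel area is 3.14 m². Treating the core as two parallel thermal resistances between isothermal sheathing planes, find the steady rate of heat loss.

Q ≈ 908 W

Sheathing layers in series; stud and cavity paths in parallel between them.
R_inner = 0.017/(1.01×3.14) = 0.00536 K/W
R_stud  = 0.16/(50.2×0.15×3.14) = 0.006767 K/W
R_cav   = 0.16/(0.0245×0.85×3.14) = 2.447 K/W
1/R_core = 1/R_stud + 1/R_cav → R_core = 0.006748 K/W
R_outer = 0.011/(0.187×3.14) = 0.01873 K/W
R_total = 0.03084 K/W
Q = ΔT/R_total = 28/0.03084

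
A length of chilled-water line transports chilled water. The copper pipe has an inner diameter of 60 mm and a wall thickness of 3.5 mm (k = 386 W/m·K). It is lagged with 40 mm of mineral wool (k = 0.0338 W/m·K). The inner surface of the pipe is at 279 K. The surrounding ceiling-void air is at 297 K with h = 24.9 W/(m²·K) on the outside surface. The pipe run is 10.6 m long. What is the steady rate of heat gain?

Treating each annulus and film as a series resistance:
R_copper pipe wall = ln(33.5/30)/(2π×386×10.6) = 4.292×10^-6 K/W
R_mineral wool = ln(73.5/33.5)/(2π×0.0338×10.6) = 0.349 K/W
R_outer film = 1/(h_o·2πr_oL) = 1/(24.9×2π×0.0735×10.6) = 0.008204 K/W
R_total = 0.3572 K/W
Q = ΔT/R_total = 18/0.3572

Q ≈ 50.4 W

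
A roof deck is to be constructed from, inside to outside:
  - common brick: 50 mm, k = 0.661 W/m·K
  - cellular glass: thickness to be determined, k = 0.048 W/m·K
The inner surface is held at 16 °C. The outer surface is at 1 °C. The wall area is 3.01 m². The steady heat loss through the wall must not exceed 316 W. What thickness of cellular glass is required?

Treating each layer as a thermal resistance in series:
R_common brick = L/(kA) = 0.05/(0.661×3.01) = 0.02513 K/W
Sum of the known resistances R_other = 0.02513 K/W
Required total resistance R_tot = ΔT/Q_allow = 15/316 = 0.04747 K/W
R_cellular glass = R_tot − R_other = 0.02234 K/W
L = R·k·A = 0.02234×0.048×3.01

L ≈ 3.23 mm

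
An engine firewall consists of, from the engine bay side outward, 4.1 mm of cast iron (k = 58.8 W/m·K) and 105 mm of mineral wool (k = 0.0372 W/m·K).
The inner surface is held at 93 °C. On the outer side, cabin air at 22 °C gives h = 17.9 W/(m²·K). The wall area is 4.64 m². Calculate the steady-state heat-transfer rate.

Q ≈ 114 W

Series thermal resistances:
R_cast iron = L/(kA) = 0.0041/(58.8×4.64) = 1.503×10^-5 K/W
R_mineral wool = L/(kA) = 0.105/(0.0372×4.64) = 0.6083 K/W
R_outer film = 1/(h_o·A) = 1/(17.9×4.64) = 0.01204 K/W
R_total = 0.6204 K/W
Q = ΔT / R_total = 71 / 0.6204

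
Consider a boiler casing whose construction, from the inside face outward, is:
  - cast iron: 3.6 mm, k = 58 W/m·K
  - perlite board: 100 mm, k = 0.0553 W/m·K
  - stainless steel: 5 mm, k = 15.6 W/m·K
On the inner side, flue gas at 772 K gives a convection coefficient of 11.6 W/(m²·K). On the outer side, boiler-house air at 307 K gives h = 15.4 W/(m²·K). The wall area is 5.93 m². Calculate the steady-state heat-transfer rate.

Series thermal resistances:
R_inner film = 1/(h_i·A) = 1/(11.6×5.93) = 0.01454 K/W
R_cast iron = L/(kA) = 0.0036/(58×5.93) = 1.047×10^-5 K/W
R_perlite board = L/(kA) = 0.1/(0.0553×5.93) = 0.3049 K/W
R_stainless steel = L/(kA) = 0.005/(15.6×5.93) = 5.405×10^-5 K/W
R_outer film = 1/(h_o·A) = 1/(15.4×5.93) = 0.01095 K/W
R_total = 0.3305 K/W
Q = ΔT / R_total = 465 / 0.3305

Q ≈ 1410 W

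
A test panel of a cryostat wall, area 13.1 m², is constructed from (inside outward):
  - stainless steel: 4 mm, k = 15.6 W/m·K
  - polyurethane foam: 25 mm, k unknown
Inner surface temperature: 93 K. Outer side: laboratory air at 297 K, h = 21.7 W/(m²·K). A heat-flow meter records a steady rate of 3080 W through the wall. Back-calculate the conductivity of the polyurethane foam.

k ≈ 0.0304 W/(m·K)

Treating each layer as a thermal resistance in series:
R_stainless steel = L/(kA) = 0.004/(15.6×13.1) = 1.957×10^-5 K/W
R_outer film = 1/(h_o·A) = 1/(21.7×13.1) = 0.003518 K/W
Sum of known resistances R_other = 0.003537 K/W
Total R = ΔT/Q = 204/3080 = 0.06623 K/W
R_polyurethane foam = R_total − R_other = 0.0627 K/W
k = L/(R·A) = 0.025/(0.0627×13.1)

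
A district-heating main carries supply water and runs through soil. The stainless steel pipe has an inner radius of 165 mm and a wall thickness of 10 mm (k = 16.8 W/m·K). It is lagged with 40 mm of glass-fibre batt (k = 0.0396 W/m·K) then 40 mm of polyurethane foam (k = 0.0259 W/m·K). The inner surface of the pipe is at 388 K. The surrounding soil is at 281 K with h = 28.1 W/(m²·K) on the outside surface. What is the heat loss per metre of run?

For a radial system each layer contributes R = ln(r_out/r_in)/(2πkL); films add R = 1/(hA).
R_stainless steel pipe wall = ln(175/165)/(2π×16.8×1) = 5.574×10^-4 K/W
R_glass-fibre batt = ln(215/175)/(2π×0.0396×1) = 0.8273 K/W
R_polyurethane foam = ln(255/215)/(2π×0.0259×1) = 1.048 K/W
R_outer film = 1/(h_o·2πr_oL) = 1/(28.1×2π×0.255×1) = 0.02221 K/W
R_total = 1.899 K/W
Q = ΔT/R_total = 107/1.899

q′ ≈ 56.4 W/m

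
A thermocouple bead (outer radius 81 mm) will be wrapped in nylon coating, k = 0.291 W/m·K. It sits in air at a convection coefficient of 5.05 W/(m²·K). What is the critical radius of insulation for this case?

For a sphere r_cr = 2k/h = 2×0.291/5.05
r_cr = 115 mm; since the bare radius (81 mm) is below r_cr, adding a thin layer of insulation will *increase* heat loss.

r_cr ≈ 115 mm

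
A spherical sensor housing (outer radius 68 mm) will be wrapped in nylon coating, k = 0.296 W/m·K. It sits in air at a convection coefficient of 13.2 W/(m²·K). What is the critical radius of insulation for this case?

For a sphere r_cr = 2k/h = 2×0.296/13.2
r_cr = 44.8 mm; since the bare radius (68 mm) is above r_cr, any added insulation will reduce heat loss.

r_cr ≈ 44.8 mm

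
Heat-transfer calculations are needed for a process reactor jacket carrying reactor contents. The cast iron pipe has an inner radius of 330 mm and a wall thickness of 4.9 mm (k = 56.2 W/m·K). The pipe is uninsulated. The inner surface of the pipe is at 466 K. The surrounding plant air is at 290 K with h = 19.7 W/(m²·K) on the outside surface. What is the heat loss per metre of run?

Treating each annulus and film as a series resistance:
R_cast iron pipe wall = ln(334.9/330)/(2π×56.2×1) = 4.174×10^-5 K/W
R_outer film = 1/(h_o·2πr_oL) = 1/(19.7×2π×0.3349×1) = 0.02412 K/W
R_total = 0.02417 K/W
Q = ΔT/R_total = 176/0.02417

q′ ≈ 7280 W/m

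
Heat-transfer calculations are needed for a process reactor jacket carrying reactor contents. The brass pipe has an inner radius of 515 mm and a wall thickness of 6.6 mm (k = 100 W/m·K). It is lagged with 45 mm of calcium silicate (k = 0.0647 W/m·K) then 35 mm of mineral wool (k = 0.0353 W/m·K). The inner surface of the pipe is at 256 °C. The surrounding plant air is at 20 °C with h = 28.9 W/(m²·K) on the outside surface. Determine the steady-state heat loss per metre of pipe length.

Per-layer cylindrical resistances, series-summed:
R_brass pipe wall = ln(521.6/515)/(2π×100×1) = 2.027×10^-5 K/W
R_calcium silicate = ln(566.6/521.6)/(2π×0.0647×1) = 0.2036 K/W
R_mineral wool = ln(601.6/566.6)/(2π×0.0353×1) = 0.2702 K/W
R_outer film = 1/(h_o·2πr_oL) = 1/(28.9×2π×0.6016×1) = 0.009154 K/W
R_total = 0.483 K/W
Q = ΔT/R_total = 236/0.483

q′ ≈ 489 W/m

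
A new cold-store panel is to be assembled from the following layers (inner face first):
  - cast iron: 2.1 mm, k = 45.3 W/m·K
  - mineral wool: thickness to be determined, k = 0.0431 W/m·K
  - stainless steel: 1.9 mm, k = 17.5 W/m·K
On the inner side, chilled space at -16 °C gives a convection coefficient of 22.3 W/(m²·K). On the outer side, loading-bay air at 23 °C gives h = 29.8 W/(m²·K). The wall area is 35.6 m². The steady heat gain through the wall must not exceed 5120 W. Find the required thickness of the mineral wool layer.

Using the resistance-network approach (series):
R_inner film = 1/(h_i·A) = 1/(22.3×35.6) = 0.00126 K/W
R_cast iron = L/(kA) = 0.0021/(45.3×35.6) = 1.302×10^-6 K/W
R_stainless steel = L/(kA) = 0.0019/(17.5×35.6) = 3.05×10^-6 K/W
R_outer film = 1/(h_o·A) = 1/(29.8×35.6) = 9.426×10^-4 K/W
Sum of the known resistances R_other = 0.002207 K/W
Required total resistance R_tot = ΔT/Q_allow = 39/5120 = 0.007617 K/W
R_mineral wool = R_tot − R_other = 0.005411 K/W
L = R·k·A = 0.005411×0.0431×35.6

L ≈ 8.3 mm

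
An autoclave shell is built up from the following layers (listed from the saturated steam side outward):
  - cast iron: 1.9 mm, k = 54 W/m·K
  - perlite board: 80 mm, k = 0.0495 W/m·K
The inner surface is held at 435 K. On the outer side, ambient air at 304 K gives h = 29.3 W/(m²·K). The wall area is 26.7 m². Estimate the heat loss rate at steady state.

Q ≈ 2120 W

Treating each layer as a thermal resistance in series:
R_cast iron = L/(kA) = 0.0019/(54×26.7) = 1.318×10^-6 K/W
R_perlite board = L/(kA) = 0.08/(0.0495×26.7) = 0.06053 K/W
R_outer film = 1/(h_o·A) = 1/(29.3×26.7) = 0.001278 K/W
R_total = 0.06181 K/W
Q = ΔT / R_total = 131 / 0.06181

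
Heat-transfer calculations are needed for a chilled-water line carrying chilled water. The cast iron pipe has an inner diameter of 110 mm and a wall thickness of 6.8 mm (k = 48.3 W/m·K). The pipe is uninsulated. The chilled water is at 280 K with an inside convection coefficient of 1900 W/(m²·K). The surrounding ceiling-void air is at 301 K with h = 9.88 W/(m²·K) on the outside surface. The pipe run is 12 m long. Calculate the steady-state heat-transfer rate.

Q ≈ 960 W

Cylindrical conduction, so R = ln(r₂/r₁)/(2πkL) per layer, in series:
R_inner film = 1/(h_i·2πr₁L) = 1/(1900×2π×0.055×12) = 1.269×10^-4 K/W
R_cast iron pipe wall = ln(61.8/55)/(2π×48.3×12) = 3.201×10^-5 K/W
R_outer film = 1/(h_o·2πr_oL) = 1/(9.88×2π×0.0618×12) = 0.02172 K/W
R_total = 0.02188 K/W
Q = ΔT/R_total = 21/0.02188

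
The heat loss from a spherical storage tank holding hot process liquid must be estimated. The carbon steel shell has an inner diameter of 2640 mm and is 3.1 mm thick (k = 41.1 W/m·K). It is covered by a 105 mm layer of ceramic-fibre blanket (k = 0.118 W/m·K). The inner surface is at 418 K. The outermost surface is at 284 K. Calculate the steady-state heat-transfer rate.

Q ≈ 3580 W

Radial (spherical) resistances in series:
R_carbon steel shell = (1/1.32 − 1/1.3231)/(4π×41.1) = 3.437×10^-6 K/W
R_ceramic-fibre blanket = (1/1.3231 − 1/1.4281)/(4π×0.118) = 0.03748 K/W
R_total = 0.03748 K/W
Q = ΔT/R_total = 134/0.03748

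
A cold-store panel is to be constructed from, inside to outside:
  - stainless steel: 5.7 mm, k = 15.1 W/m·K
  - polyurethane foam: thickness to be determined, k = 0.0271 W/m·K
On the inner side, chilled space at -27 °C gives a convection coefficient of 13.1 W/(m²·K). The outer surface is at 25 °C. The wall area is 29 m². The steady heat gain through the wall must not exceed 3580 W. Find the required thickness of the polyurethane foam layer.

Treating each layer as a thermal resistance in series:
R_inner film = 1/(h_i·A) = 1/(13.1×29) = 0.002632 K/W
R_stainless steel = L/(kA) = 0.0057/(15.1×29) = 1.302×10^-5 K/W
Sum of the known resistances R_other = 0.002645 K/W
Required total resistance R_tot = ΔT/Q_allow = 52/3580 = 0.01453 K/W
R_polyurethane foam = R_tot − R_other = 0.01188 K/W
L = R·k·A = 0.01188×0.0271×29

L ≈ 9.34 mm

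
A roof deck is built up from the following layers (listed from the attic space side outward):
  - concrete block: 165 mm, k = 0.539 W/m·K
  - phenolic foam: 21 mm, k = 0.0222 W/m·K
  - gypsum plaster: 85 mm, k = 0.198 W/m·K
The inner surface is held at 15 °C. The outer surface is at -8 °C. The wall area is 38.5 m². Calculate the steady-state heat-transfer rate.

Series thermal resistances:
R_concrete block = L/(kA) = 0.165/(0.539×38.5) = 0.007951 K/W
R_phenolic foam = L/(kA) = 0.021/(0.0222×38.5) = 0.02457 K/W
R_gypsum plaster = L/(kA) = 0.085/(0.198×38.5) = 0.01115 K/W
R_total = 0.04367 K/W
Q = ΔT / R_total = 23 / 0.04367

Q ≈ 527 W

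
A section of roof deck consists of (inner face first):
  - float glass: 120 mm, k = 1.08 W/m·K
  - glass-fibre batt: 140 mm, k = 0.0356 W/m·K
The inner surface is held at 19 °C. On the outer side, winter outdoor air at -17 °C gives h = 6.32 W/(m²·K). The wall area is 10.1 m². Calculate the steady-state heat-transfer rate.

Series thermal resistances:
R_float glass = L/(kA) = 0.12/(1.08×10.1) = 0.011 K/W
R_glass-fibre batt = L/(kA) = 0.14/(0.0356×10.1) = 0.3894 K/W
R_outer film = 1/(h_o·A) = 1/(6.32×10.1) = 0.01567 K/W
R_total = 0.416 K/W
Q = ΔT / R_total = 36 / 0.416

Q ≈ 86.5 W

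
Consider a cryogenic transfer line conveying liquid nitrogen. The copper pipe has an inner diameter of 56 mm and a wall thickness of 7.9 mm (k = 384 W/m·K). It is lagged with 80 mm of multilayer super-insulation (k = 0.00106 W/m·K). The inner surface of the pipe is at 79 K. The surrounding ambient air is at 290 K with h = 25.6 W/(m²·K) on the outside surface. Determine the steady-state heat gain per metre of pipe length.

q′ ≈ 1.2 W/m

Radial resistances (cylindrical: R_cond = ln(r_o/r_i)/(2πkL), R_conv = 1/(h·2πrL)):
R_copper pipe wall = ln(35.9/28)/(2π×384×1) = 1.03×10^-4 K/W
R_multilayer super-insulation = ln(115.9/35.9)/(2π×0.00106×1) = 176 K/W
R_outer film = 1/(h_o·2πr_oL) = 1/(25.6×2π×0.1159×1) = 0.05364 K/W
R_total = 176 K/W
Q = ΔT/R_total = 211/176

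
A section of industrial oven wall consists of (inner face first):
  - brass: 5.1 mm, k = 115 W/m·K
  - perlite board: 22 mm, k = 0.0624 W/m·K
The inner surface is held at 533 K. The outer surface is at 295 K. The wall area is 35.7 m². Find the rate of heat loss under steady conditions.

Q ≈ 24100 W

Treating each layer as a thermal resistance in series:
R_brass = L/(kA) = 0.0051/(115×35.7) = 1.242×10^-6 K/W
R_perlite board = L/(kA) = 0.022/(0.0624×35.7) = 0.009876 K/W
R_total = 0.009877 K/W
Q = ΔT / R_total = 238 / 0.009877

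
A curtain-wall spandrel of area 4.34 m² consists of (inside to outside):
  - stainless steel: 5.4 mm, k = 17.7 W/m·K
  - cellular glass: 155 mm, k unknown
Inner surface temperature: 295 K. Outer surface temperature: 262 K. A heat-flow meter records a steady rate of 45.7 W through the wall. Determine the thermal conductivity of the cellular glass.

k ≈ 0.0495 W/(m·K)

Model the wall as resistances in series:
R_stainless steel = L/(kA) = 0.0054/(17.7×4.34) = 7.03×10^-5 K/W
Sum of known resistances R_other = 7.03×10^-5 K/W
Total R = ΔT/Q = 33/45.7 = 0.7221 K/W
R_cellular glass = R_total − R_other = 0.722 K/W
k = L/(R·A) = 0.155/(0.722×4.34)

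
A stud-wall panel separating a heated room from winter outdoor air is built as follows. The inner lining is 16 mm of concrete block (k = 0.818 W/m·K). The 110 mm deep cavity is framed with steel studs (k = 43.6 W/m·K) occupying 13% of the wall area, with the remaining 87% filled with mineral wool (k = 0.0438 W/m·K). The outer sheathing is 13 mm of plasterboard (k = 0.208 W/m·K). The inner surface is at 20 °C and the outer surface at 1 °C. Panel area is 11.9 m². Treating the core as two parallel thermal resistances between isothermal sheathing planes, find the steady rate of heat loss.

Sheathing layers in series; stud and cavity paths in parallel between them.
R_inner = 0.016/(0.818×11.9) = 0.001644 K/W
R_stud  = 0.11/(43.6×0.13×11.9) = 0.001631 K/W
R_cav   = 0.11/(0.0438×0.87×11.9) = 0.2426 K/W
1/R_core = 1/R_stud + 1/R_cav → R_core = 0.00162 K/W
R_outer = 0.013/(0.208×11.9) = 0.005252 K/W
R_total = 0.008516 K/W
Q = ΔT/R_total = 19/0.008516

Q ≈ 2230 W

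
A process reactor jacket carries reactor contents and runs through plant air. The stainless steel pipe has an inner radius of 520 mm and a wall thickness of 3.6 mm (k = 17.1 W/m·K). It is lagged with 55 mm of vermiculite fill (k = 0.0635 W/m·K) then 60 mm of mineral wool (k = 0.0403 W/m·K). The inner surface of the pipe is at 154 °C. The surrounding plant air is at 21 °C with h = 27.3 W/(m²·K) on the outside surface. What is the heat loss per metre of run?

q′ ≈ 205 W/m

Treating each annulus and film as a series resistance:
R_stainless steel pipe wall = ln(523.6/520)/(2π×17.1×1) = 6.421×10^-5 K/W
R_vermiculite fill = ln(578.6/523.6)/(2π×0.0635×1) = 0.2503 K/W
R_mineral wool = ln(638.6/578.6)/(2π×0.0403×1) = 0.3897 K/W
R_outer film = 1/(h_o·2πr_oL) = 1/(27.3×2π×0.6386×1) = 0.009129 K/W
R_total = 0.6492 K/W
Q = ΔT/R_total = 133/0.6492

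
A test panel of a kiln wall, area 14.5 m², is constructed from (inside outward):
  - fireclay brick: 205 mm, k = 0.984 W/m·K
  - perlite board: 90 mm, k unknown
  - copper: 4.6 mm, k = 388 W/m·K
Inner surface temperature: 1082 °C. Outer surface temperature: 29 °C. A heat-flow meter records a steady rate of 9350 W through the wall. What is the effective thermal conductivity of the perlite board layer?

Thermal resistances in series:
R_fireclay brick = L/(kA) = 0.205/(0.984×14.5) = 0.01437 K/W
R_copper = L/(kA) = 0.0046/(388×14.5) = 8.176×10^-7 K/W
Sum of known resistances R_other = 0.01437 K/W
Total R = ΔT/Q = 1053/9350 = 0.1126 K/W
R_perlite board = R_total − R_other = 0.09825 K/W
k = L/(R·A) = 0.09/(0.09825×14.5)

k ≈ 0.0632 W/(m·K)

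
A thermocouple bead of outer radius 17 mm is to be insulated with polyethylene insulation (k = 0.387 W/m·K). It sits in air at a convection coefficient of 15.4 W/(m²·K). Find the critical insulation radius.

For a sphere r_cr = 2k/h = 2×0.387/15.4
r_cr = 50.3 mm; since the bare radius (17 mm) is below r_cr, adding a thin layer of insulation will *increase* heat loss.

r_cr ≈ 50.3 mm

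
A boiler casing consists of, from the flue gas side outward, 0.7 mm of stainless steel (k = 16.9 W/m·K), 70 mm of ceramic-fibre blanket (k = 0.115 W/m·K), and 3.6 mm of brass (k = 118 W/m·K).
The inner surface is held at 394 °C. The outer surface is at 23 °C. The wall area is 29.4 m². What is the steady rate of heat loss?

Thermal resistances in series:
R_stainless steel = L/(kA) = 0.0007/(16.9×29.4) = 1.409×10^-6 K/W
R_ceramic-fibre blanket = L/(kA) = 0.07/(0.115×29.4) = 0.0207 K/W
R_brass = L/(kA) = 0.0036/(118×29.4) = 1.038×10^-6 K/W
R_total = 0.02071 K/W
Q = ΔT / R_total = 371 / 0.02071

Q ≈ 17900 W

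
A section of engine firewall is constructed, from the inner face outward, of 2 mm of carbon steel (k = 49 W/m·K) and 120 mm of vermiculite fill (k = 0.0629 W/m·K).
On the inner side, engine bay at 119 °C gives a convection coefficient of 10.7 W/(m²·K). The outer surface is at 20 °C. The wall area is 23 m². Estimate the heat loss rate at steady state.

Q ≈ 1140 W

Series thermal resistances:
R_inner film = 1/(h_i·A) = 1/(10.7×23) = 0.004063 K/W
R_carbon steel = L/(kA) = 0.002/(49×23) = 1.775×10^-6 K/W
R_vermiculite fill = L/(kA) = 0.12/(0.0629×23) = 0.08295 K/W
R_total = 0.08701 K/W
Q = ΔT / R_total = 99 / 0.08701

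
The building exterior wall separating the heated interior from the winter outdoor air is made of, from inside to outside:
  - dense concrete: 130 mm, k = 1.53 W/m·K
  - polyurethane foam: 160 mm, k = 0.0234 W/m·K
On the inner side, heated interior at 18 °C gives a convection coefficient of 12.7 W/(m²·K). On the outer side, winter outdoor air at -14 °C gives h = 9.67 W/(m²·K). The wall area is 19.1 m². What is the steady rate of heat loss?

Series thermal resistances:
R_inner film = 1/(h_i·A) = 1/(12.7×19.1) = 0.004123 K/W
R_dense concrete = L/(kA) = 0.13/(1.53×19.1) = 0.004449 K/W
R_polyurethane foam = L/(kA) = 0.16/(0.0234×19.1) = 0.358 K/W
R_outer film = 1/(h_o·A) = 1/(9.67×19.1) = 0.005414 K/W
R_total = 0.372 K/W
Q = ΔT / R_total = 32 / 0.372

Q ≈ 86 W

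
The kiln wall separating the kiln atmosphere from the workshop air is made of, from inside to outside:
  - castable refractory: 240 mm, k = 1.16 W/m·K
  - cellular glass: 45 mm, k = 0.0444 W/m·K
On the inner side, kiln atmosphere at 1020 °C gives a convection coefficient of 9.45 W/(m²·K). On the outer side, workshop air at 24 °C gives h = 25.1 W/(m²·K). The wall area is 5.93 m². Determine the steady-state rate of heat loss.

Treating each layer as a thermal resistance in series:
R_inner film = 1/(h_i·A) = 1/(9.45×5.93) = 0.01784 K/W
R_castable refractory = L/(kA) = 0.24/(1.16×5.93) = 0.03489 K/W
R_cellular glass = L/(kA) = 0.045/(0.0444×5.93) = 0.1709 K/W
R_outer film = 1/(h_o·A) = 1/(25.1×5.93) = 0.006718 K/W
R_total = 0.2304 K/W
Q = ΔT / R_total = 996 / 0.2304

Q ≈ 4320 W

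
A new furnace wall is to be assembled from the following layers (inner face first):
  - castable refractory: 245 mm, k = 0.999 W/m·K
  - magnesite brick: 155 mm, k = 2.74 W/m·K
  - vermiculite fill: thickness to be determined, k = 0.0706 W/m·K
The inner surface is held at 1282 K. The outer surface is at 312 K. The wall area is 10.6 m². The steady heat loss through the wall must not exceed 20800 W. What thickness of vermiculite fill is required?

L ≈ 13.6 mm

Series thermal resistances:
R_castable refractory = L/(kA) = 0.245/(0.999×10.6) = 0.02314 K/W
R_magnesite brick = L/(kA) = 0.155/(2.74×10.6) = 0.005337 K/W
Sum of the known resistances R_other = 0.02847 K/W
Required total resistance R_tot = ΔT/Q_allow = 970/20800 = 0.04663 K/W
R_vermiculite fill = R_tot − R_other = 0.01816 K/W
L = R·k·A = 0.01816×0.0706×10.6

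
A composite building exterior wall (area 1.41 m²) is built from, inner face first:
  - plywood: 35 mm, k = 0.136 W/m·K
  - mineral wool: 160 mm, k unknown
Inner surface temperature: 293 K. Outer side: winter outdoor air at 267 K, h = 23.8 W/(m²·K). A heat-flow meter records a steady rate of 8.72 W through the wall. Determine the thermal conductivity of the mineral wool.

k ≈ 0.041 W/(m·K)

Treating each layer as a thermal resistance in series:
R_plywood = L/(kA) = 0.035/(0.136×1.41) = 0.1825 K/W
R_outer film = 1/(h_o·A) = 1/(23.8×1.41) = 0.0298 K/W
Sum of known resistances R_other = 0.2123 K/W
Total R = ΔT/Q = 26/8.72 = 2.982 K/W
R_mineral wool = R_total − R_other = 2.769 K/W
k = L/(R·A) = 0.16/(2.769×1.41)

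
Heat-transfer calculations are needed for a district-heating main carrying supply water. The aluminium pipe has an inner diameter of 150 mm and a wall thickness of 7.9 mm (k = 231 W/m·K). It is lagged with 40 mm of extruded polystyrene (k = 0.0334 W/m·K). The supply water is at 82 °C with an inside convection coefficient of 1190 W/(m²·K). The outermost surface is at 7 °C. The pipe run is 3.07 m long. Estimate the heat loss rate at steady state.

Q ≈ 123 W

Treating each annulus and film as a series resistance:
R_inner film = 1/(h_i·2πr₁L) = 1/(1190×2π×0.075×3.07) = 5.809×10^-4 K/W
R_aluminium pipe wall = ln(82.9/75)/(2π×231×3.07) = 2.248×10^-5 K/W
R_extruded polystyrene = ln(122.9/82.9)/(2π×0.0334×3.07) = 0.6111 K/W
R_total = 0.6117 K/W
Q = ΔT/R_total = 75/0.6117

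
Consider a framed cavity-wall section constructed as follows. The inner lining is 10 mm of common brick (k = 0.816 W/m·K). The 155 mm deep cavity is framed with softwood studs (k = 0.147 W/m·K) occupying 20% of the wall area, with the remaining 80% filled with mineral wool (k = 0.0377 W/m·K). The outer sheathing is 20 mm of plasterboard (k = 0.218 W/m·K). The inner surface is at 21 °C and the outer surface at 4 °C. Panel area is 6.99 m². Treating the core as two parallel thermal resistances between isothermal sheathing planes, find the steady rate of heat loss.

Q ≈ 43.9 W

Sheathing layers in series; stud and cavity paths in parallel between them.
R_inner = 0.01/(0.816×6.99) = 0.001753 K/W
R_stud  = 0.155/(0.147×0.2×6.99) = 0.7542 K/W
R_cav   = 0.155/(0.0377×0.8×6.99) = 0.7352 K/W
1/R_core = 1/R_stud + 1/R_cav → R_core = 0.3723 K/W
R_outer = 0.02/(0.218×6.99) = 0.01312 K/W
R_total = 0.3872 K/W
Q = ΔT/R_total = 17/0.3872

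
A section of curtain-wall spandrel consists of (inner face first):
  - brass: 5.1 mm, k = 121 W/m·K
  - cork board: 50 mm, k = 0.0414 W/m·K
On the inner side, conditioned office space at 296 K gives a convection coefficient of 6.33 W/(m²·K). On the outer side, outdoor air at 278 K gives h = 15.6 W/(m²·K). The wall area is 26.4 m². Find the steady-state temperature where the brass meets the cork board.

T ≈ 294 K

Series thermal resistances:
R_inner film = 1/(h_i·A) = 1/(6.33×26.4) = 0.005984 K/W
R_brass = L/(kA) = 0.0051/(121×26.4) = 1.597×10^-6 K/W
R_cork board = L/(kA) = 0.05/(0.0414×26.4) = 0.04575 K/W
R_outer film = 1/(h_o·A) = 1/(15.6×26.4) = 0.002428 K/W
R_total = 0.05416 K/W;  Q = ΔT/R_total = 18/0.05416 = 332.3 W
T_interface = T_inner − Q·ΣR(inner→interface) = 296 − 332×0.005986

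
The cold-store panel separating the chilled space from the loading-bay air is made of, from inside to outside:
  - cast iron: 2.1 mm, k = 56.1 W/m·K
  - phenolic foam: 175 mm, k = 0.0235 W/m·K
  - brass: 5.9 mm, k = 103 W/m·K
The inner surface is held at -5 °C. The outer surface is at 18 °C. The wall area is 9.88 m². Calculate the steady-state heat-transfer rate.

Q ≈ 30.5 W

Using the resistance-network approach (series):
R_cast iron = L/(kA) = 0.0021/(56.1×9.88) = 3.789×10^-6 K/W
R_phenolic foam = L/(kA) = 0.175/(0.0235×9.88) = 0.7537 K/W
R_brass = L/(kA) = 0.0059/(103×9.88) = 5.798×10^-6 K/W
R_total = 0.7537 K/W
Q = ΔT / R_total = 23 / 0.7537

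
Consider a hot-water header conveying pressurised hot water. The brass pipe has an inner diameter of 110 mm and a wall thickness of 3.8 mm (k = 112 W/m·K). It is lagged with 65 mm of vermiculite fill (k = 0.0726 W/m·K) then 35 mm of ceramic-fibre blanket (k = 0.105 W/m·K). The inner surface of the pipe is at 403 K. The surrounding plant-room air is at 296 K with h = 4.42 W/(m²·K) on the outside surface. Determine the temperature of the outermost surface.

Cylindrical conduction, so R = ln(r₂/r₁)/(2πkL) per layer, in series:
R_brass pipe wall = ln(58.8/55)/(2π×112×1) = 9.494×10^-5 K/W
R_vermiculite fill = ln(123.8/58.8)/(2π×0.0726×1) = 1.632 K/W
R_ceramic-fibre blanket = ln(158.8/123.8)/(2π×0.105×1) = 0.3774 K/W
R_outer film = 1/(h_o·2πr_oL) = 1/(4.42×2π×0.1588×1) = 0.2268 K/W
R_total = 2.236 K/W
Q = ΔT/R_total = 107/2.236
Q = 47.8 W/m
T_interface = T_inner − Q·ΣR(inner→interface) = 403 − 47.8×2.01

T ≈ 307 K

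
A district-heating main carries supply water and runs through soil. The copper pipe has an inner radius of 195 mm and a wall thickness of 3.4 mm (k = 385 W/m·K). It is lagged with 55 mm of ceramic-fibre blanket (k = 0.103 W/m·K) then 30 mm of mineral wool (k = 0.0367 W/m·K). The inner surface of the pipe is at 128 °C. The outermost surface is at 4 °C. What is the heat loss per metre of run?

Treating each annulus and film as a series resistance:
R_copper pipe wall = ln(198.4/195)/(2π×385×1) = 7.146×10^-6 K/W
R_ceramic-fibre blanket = ln(253.4/198.4)/(2π×0.103×1) = 0.3781 K/W
R_mineral wool = ln(283.4/253.4)/(2π×0.0367×1) = 0.4852 K/W
R_total = 0.8633 K/W
Q = ΔT/R_total = 124/0.8633

q′ ≈ 144 W/m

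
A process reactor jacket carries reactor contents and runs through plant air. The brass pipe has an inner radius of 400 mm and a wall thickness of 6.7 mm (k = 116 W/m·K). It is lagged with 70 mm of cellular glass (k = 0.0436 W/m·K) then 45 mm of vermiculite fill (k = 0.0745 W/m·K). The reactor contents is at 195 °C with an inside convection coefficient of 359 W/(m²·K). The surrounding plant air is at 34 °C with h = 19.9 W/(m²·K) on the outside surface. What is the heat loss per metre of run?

Radial resistances (cylindrical: R_cond = ln(r_o/r_i)/(2πkL), R_conv = 1/(h·2πrL)):
R_inner film = 1/(h_i·2πr₁L) = 1/(359×2π×0.4×1) = 0.001108 K/W
R_brass pipe wall = ln(406.7/400)/(2π×116×1) = 2.279×10^-5 K/W
R_cellular glass = ln(476.7/406.7)/(2π×0.0436×1) = 0.5797 K/W
R_vermiculite fill = ln(521.7/476.7)/(2π×0.0745×1) = 0.1927 K/W
R_outer film = 1/(h_o·2πr_oL) = 1/(19.9×2π×0.5217×1) = 0.01533 K/W
R_total = 0.7889 K/W
Q = ΔT/R_total = 161/0.7889

q′ ≈ 204 W/m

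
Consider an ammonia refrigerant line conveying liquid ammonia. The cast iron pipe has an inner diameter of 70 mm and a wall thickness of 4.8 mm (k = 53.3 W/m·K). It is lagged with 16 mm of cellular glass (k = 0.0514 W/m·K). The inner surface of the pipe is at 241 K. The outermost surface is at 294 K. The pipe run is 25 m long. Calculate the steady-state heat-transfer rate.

Cylindrical conduction, so R = ln(r₂/r₁)/(2πkL) per layer, in series:
R_cast iron pipe wall = ln(39.8/35)/(2π×53.3×25) = 1.535×10^-5 K/W
R_cellular glass = ln(55.8/39.8)/(2π×0.0514×25) = 0.04185 K/W
R_total = 0.04187 K/W
Q = ΔT/R_total = 53/0.04187

Q ≈ 1270 W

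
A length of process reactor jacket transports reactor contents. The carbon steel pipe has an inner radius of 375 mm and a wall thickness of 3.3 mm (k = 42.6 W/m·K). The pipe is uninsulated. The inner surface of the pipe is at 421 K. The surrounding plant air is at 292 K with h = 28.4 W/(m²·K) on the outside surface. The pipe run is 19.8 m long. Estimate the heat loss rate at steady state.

Q ≈ 172000 W

Radial resistances (cylindrical: R_cond = ln(r_o/r_i)/(2πkL), R_conv = 1/(h·2πrL)):
R_carbon steel pipe wall = ln(378.3/375)/(2π×42.6×19.8) = 1.653×10^-6 K/W
R_outer film = 1/(h_o·2πr_oL) = 1/(28.4×2π×0.3783×19.8) = 7.482×10^-4 K/W
R_total = 7.498×10^-4 K/W
Q = ΔT/R_total = 129/7.498×10^-4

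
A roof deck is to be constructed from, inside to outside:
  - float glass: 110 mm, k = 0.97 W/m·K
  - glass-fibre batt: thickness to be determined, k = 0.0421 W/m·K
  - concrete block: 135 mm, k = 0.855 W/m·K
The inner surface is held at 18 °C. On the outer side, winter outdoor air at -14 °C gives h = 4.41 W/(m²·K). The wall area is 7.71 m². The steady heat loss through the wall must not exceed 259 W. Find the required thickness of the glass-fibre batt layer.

Treating each layer as a thermal resistance in series:
R_float glass = L/(kA) = 0.11/(0.97×7.71) = 0.01471 K/W
R_concrete block = L/(kA) = 0.135/(0.855×7.71) = 0.02048 K/W
R_outer film = 1/(h_o·A) = 1/(4.41×7.71) = 0.02941 K/W
Sum of the known resistances R_other = 0.0646 K/W
Required total resistance R_tot = ΔT/Q_allow = 32/259 = 0.1236 K/W
R_glass-fibre batt = R_tot − R_other = 0.05895 K/W
L = R·k·A = 0.05895×0.0421×7.71

L ≈ 19.1 mm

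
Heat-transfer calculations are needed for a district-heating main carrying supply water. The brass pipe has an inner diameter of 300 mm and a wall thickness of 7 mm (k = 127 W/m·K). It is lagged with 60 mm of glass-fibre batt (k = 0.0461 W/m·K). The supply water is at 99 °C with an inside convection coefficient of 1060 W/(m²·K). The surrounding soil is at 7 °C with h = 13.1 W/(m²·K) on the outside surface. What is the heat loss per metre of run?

q′ ≈ 78.3 W/m

Cylindrical conduction, so R = ln(r₂/r₁)/(2πkL) per layer, in series:
R_inner film = 1/(h_i·2πr₁L) = 1/(1060×2π×0.15×1) = 0.001001 K/W
R_brass pipe wall = ln(157/150)/(2π×127×1) = 5.716×10^-5 K/W
R_glass-fibre batt = ln(217/157)/(2π×0.0461×1) = 1.117 K/W
R_outer film = 1/(h_o·2πr_oL) = 1/(13.1×2π×0.217×1) = 0.05599 K/W
R_total = 1.174 K/W
Q = ΔT/R_total = 92/1.174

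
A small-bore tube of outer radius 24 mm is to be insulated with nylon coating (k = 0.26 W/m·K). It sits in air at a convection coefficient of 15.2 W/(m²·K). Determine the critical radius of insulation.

For a cylinder r_cr = k/h = 0.26/15.2
r_cr = 17.1 mm; since the bare radius (24 mm) is above r_cr, any added insulation will reduce heat loss.

r_cr ≈ 17.1 mm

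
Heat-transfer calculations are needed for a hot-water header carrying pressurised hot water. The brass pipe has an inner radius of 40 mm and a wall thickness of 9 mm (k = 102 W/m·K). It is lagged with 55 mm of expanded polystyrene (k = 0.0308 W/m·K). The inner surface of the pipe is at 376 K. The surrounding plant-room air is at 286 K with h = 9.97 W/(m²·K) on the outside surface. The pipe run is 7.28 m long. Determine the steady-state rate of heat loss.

Cylindrical conduction, so R = ln(r₂/r₁)/(2πkL) per layer, in series:
R_brass pipe wall = ln(49/40)/(2π×102×7.28) = 4.35×10^-5 K/W
R_expanded polystyrene = ln(104/49)/(2π×0.0308×7.28) = 0.5342 K/W
R_outer film = 1/(h_o·2πr_oL) = 1/(9.97×2π×0.104×7.28) = 0.02108 K/W
R_total = 0.5553 K/W
Q = ΔT/R_total = 90/0.5553

Q ≈ 162 W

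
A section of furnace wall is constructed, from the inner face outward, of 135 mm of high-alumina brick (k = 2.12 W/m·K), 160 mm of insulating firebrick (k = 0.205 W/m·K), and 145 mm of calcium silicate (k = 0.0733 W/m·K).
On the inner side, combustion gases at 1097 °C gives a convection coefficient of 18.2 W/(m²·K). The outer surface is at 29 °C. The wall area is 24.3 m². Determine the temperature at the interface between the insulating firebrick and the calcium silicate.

T ≈ 763 °C

Treating each layer as a thermal resistance in series:
R_inner film = 1/(h_i·A) = 1/(18.2×24.3) = 0.002261 K/W
R_high-alumina brick = L/(kA) = 0.135/(2.12×24.3) = 0.002621 K/W
R_insulating firebrick = L/(kA) = 0.16/(0.205×24.3) = 0.03212 K/W
R_calcium silicate = L/(kA) = 0.145/(0.0733×24.3) = 0.08141 K/W
R_total = 0.1184 K/W;  Q = ΔT/R_total = 1068/0.1184 = 9020 W
T_interface = T_inner − Q·ΣR(inner→interface) = 1097 − 9020×0.037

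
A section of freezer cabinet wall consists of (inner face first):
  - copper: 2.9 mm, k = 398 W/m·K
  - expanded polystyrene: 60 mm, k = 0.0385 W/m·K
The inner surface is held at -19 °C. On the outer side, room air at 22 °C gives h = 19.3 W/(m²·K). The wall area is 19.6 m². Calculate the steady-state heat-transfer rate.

Q ≈ 499 W

Treating each layer as a thermal resistance in series:
R_copper = L/(kA) = 0.0029/(398×19.6) = 3.718×10^-7 K/W
R_expanded polystyrene = L/(kA) = 0.06/(0.0385×19.6) = 0.07951 K/W
R_outer film = 1/(h_o·A) = 1/(19.3×19.6) = 0.002644 K/W
R_total = 0.08216 K/W
Q = ΔT / R_total = 41 / 0.08216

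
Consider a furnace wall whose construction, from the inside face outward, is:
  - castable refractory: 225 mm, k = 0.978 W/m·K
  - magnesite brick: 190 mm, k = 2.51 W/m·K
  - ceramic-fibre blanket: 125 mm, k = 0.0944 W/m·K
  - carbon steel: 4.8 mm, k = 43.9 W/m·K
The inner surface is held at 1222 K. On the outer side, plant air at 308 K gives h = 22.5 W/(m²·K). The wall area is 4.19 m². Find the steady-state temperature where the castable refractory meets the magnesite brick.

Treating each layer as a thermal resistance in series:
R_castable refractory = L/(kA) = 0.225/(0.978×4.19) = 0.05491 K/W
R_magnesite brick = L/(kA) = 0.19/(2.51×4.19) = 0.01807 K/W
R_ceramic-fibre blanket = L/(kA) = 0.125/(0.0944×4.19) = 0.316 K/W
R_carbon steel = L/(kA) = 0.0048/(43.9×4.19) = 2.61×10^-5 K/W
R_outer film = 1/(h_o·A) = 1/(22.5×4.19) = 0.01061 K/W
R_total = 0.3996 K/W;  Q = ΔT/R_total = 914/0.3996 = 2287 W
T_interface = T_inner − Q·ΣR(inner→interface) = 1222 − 2290×0.05491

T ≈ 1100 K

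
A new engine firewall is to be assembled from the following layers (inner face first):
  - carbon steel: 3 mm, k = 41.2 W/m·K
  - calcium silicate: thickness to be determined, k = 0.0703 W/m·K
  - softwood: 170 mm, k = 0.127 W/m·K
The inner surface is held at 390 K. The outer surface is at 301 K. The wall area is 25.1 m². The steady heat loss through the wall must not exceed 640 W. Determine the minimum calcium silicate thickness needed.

L ≈ 151 mm

Using the resistance-network approach (series):
R_carbon steel = L/(kA) = 0.003/(41.2×25.1) = 2.901×10^-6 K/W
R_softwood = L/(kA) = 0.17/(0.127×25.1) = 0.05333 K/W
Sum of the known resistances R_other = 0.05333 K/W
Required total resistance R_tot = ΔT/Q_allow = 89/640 = 0.1391 K/W
R_calcium silicate = R_tot − R_other = 0.08573 K/W
L = R·k·A = 0.08573×0.0703×25.1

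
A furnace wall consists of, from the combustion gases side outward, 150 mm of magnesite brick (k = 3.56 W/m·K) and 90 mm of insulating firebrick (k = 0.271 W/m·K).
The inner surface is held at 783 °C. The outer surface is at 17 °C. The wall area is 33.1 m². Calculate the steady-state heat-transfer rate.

Series thermal resistances:
R_magnesite brick = L/(kA) = 0.15/(3.56×33.1) = 0.001273 K/W
R_insulating firebrick = L/(kA) = 0.09/(0.271×33.1) = 0.01003 K/W
R_total = 0.01131 K/W
Q = ΔT / R_total = 766 / 0.01131

Q ≈ 67700 W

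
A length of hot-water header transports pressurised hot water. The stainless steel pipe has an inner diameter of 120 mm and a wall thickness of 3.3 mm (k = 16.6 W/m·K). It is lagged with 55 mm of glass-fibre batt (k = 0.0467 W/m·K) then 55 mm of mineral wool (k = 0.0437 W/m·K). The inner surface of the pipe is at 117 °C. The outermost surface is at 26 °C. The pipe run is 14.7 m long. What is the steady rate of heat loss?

Treating each annulus and film as a series resistance:
R_stainless steel pipe wall = ln(63.3/60)/(2π×16.6×14.7) = 3.492×10^-5 K/W
R_glass-fibre batt = ln(118.3/63.3)/(2π×0.0467×14.7) = 0.145 K/W
R_mineral wool = ln(173.3/118.3)/(2π×0.0437×14.7) = 0.09459 K/W
R_total = 0.2396 K/W
Q = ΔT/R_total = 91/0.2396

Q ≈ 380 W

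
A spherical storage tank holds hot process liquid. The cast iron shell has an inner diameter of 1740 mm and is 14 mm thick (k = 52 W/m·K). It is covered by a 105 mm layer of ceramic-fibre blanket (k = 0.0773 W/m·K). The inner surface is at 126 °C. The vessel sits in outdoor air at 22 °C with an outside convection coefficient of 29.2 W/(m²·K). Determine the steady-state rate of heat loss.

Q ≈ 822 W

Each spherical layer contributes R = (1/r_i − 1/r_o)/(4πk):
R_cast iron shell = (1/0.87 − 1/0.884)/(4π×52) = 2.786×10^-5 K/W
R_ceramic-fibre blanket = (1/0.884 − 1/0.989)/(4π×0.0773) = 0.1236 K/W
R_outer film = 1/(h·4πr_o²) = 1/(29.2×4π×0.989²) = 0.002786 K/W
R_total = 0.1265 K/W
Q = ΔT/R_total = 104/0.1265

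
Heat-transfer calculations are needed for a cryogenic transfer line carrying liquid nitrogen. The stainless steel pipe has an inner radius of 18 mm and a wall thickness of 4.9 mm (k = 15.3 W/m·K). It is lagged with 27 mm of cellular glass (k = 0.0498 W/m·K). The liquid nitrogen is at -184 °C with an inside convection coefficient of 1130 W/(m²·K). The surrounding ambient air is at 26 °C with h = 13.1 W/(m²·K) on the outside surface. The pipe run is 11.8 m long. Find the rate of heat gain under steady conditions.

Q ≈ 903 W

Cylindrical conduction, so R = ln(r₂/r₁)/(2πkL) per layer, in series:
R_inner film = 1/(h_i·2πr₁L) = 1/(1130×2π×0.018×11.8) = 6.631×10^-4 K/W
R_stainless steel pipe wall = ln(22.9/18)/(2π×15.3×11.8) = 2.122×10^-4 K/W
R_cellular glass = ln(49.9/22.9)/(2π×0.0498×11.8) = 0.211 K/W
R_outer film = 1/(h_o·2πr_oL) = 1/(13.1×2π×0.0499×11.8) = 0.02063 K/W
R_total = 0.2325 K/W
Q = ΔT/R_total = 210/0.2325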